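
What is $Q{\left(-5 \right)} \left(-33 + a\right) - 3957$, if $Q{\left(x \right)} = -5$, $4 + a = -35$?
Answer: $-3597$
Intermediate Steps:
$a = -39$ ($a = -4 - 35 = -39$)
$Q{\left(-5 \right)} \left(-33 + a\right) - 3957 = - 5 \left(-33 - 39\right) - 3957 = \left(-5\right) \left(-72\right) - 3957 = 360 - 3957 = -3597$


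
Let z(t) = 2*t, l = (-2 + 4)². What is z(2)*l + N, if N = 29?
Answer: 45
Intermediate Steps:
l = 4 (l = 2² = 4)
z(2)*l + N = (2*2)*4 + 29 = 4*4 + 29 = 16 + 29 = 45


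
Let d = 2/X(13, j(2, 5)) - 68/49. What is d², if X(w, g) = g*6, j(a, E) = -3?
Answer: 436921/194481 ≈ 2.2466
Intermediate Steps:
X(w, g) = 6*g
d = -661/441 (d = 2/((6*(-3))) - 68/49 = 2/(-18) - 68*1/49 = 2*(-1/18) - 68/49 = -⅑ - 68/49 = -661/441 ≈ -1.4989)
d² = (-661/441)² = 436921/194481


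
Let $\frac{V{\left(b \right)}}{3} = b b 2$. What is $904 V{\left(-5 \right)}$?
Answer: $135600$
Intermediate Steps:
$V{\left(b \right)} = 6 b^{2}$ ($V{\left(b \right)} = 3 b b 2 = 3 b^{2} \cdot 2 = 3 \cdot 2 b^{2} = 6 b^{2}$)
$904 V{\left(-5 \right)} = 904 \cdot 6 \left(-5\right)^{2} = 904 \cdot 6 \cdot 25 = 904 \cdot 150 = 135600$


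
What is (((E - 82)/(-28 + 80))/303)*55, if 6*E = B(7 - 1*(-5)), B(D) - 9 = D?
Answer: -8635/31512 ≈ -0.27402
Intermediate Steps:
B(D) = 9 + D
E = 7/2 (E = (9 + (7 - 1*(-5)))/6 = (9 + (7 + 5))/6 = (9 + 12)/6 = (⅙)*21 = 7/2 ≈ 3.5000)
(((E - 82)/(-28 + 80))/303)*55 = (((7/2 - 82)/(-28 + 80))/303)*55 = (-157/2/52*(1/303))*55 = (-157/2*1/52*(1/303))*55 = -157/104*1/303*55 = -157/31512*55 = -8635/31512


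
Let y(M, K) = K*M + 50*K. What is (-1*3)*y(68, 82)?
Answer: -29028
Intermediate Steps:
y(M, K) = 50*K + K*M
(-1*3)*y(68, 82) = (-1*3)*(82*(50 + 68)) = -246*118 = -3*9676 = -29028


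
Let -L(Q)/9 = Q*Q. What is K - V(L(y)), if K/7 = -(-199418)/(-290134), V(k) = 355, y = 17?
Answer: -52196748/145067 ≈ -359.81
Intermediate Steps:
L(Q) = -9*Q² (L(Q) = -9*Q*Q = -9*Q²)
K = -697963/145067 (K = 7*(-(-199418)/(-290134)) = 7*(-(-199418)*(-1)/290134) = 7*(-1*99709/145067) = 7*(-99709/145067) = -697963/145067 ≈ -4.8113)
K - V(L(y)) = -697963/145067 - 1*355 = -697963/145067 - 355 = -52196748/145067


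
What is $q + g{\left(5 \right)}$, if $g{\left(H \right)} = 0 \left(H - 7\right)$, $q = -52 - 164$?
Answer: $-216$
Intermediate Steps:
$q = -216$
$g{\left(H \right)} = 0$ ($g{\left(H \right)} = 0 \left(-7 + H\right) = 0$)
$q + g{\left(5 \right)} = -216 + 0 = -216$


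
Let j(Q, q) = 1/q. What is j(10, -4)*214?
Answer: -107/2 ≈ -53.500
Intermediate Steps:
j(10, -4)*214 = 214/(-4) = -¼*214 = -107/2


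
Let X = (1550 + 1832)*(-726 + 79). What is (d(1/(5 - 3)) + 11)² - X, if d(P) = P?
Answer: 8753145/4 ≈ 2.1883e+6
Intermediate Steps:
X = -2188154 (X = 3382*(-647) = -2188154)
(d(1/(5 - 3)) + 11)² - X = (1/(5 - 3) + 11)² - 1*(-2188154) = (1/2 + 11)² + 2188154 = (½ + 11)² + 2188154 = (23/2)² + 2188154 = 529/4 + 2188154 = 8753145/4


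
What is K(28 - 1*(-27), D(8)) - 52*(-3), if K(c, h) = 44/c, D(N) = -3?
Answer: 784/5 ≈ 156.80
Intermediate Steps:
K(28 - 1*(-27), D(8)) - 52*(-3) = 44/(28 - 1*(-27)) - 52*(-3) = 44/(28 + 27) + 156 = 44/55 + 156 = 44*(1/55) + 156 = ⅘ + 156 = 784/5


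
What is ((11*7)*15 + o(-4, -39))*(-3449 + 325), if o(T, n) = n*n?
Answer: -8359824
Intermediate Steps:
o(T, n) = n²
((11*7)*15 + o(-4, -39))*(-3449 + 325) = ((11*7)*15 + (-39)²)*(-3449 + 325) = (77*15 + 1521)*(-3124) = (1155 + 1521)*(-3124) = 2676*(-3124) = -8359824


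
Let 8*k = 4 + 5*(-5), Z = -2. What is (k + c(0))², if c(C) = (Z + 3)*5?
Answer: 361/64 ≈ 5.6406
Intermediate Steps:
c(C) = 5 (c(C) = (-2 + 3)*5 = 1*5 = 5)
k = -21/8 (k = (4 + 5*(-5))/8 = (4 - 25)/8 = (⅛)*(-21) = -21/8 ≈ -2.6250)
(k + c(0))² = (-21/8 + 5)² = (19/8)² = 361/64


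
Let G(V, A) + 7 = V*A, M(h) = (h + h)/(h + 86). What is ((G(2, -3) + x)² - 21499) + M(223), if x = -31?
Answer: -6044521/309 ≈ -19562.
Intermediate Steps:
M(h) = 2*h/(86 + h) (M(h) = (2*h)/(86 + h) = 2*h/(86 + h))
G(V, A) = -7 + A*V (G(V, A) = -7 + V*A = -7 + A*V)
((G(2, -3) + x)² - 21499) + M(223) = (((-7 - 3*2) - 31)² - 21499) + 2*223/(86 + 223) = (((-7 - 6) - 31)² - 21499) + 2*223/309 = ((-13 - 31)² - 21499) + 2*223*(1/309) = ((-44)² - 21499) + 446/309 = (1936 - 21499) + 446/309 = -19563 + 446/309 = -6044521/309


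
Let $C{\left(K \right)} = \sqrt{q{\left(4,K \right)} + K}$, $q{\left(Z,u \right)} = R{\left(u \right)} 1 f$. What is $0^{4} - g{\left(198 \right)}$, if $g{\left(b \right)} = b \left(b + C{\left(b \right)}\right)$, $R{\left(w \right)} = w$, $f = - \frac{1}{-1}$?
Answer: $-39204 - 1188 \sqrt{11} \approx -43144.0$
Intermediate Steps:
$f = 1$ ($f = \left(-1\right) \left(-1\right) = 1$)
$q{\left(Z,u \right)} = u$ ($q{\left(Z,u \right)} = u 1 \cdot 1 = u 1 = u$)
$C{\left(K \right)} = \sqrt{2} \sqrt{K}$ ($C{\left(K \right)} = \sqrt{K + K} = \sqrt{2 K} = \sqrt{2} \sqrt{K}$)
$g{\left(b \right)} = b \left(b + \sqrt{2} \sqrt{b}\right)$
$0^{4} - g{\left(198 \right)} = 0^{4} - 198 \left(198 + \sqrt{2} \sqrt{198}\right) = 0 - 198 \left(198 + \sqrt{2} \cdot 3 \sqrt{22}\right) = 0 - 198 \left(198 + 6 \sqrt{11}\right) = 0 - \left(39204 + 1188 \sqrt{11}\right) = -39204 - 1188 \sqrt{11}$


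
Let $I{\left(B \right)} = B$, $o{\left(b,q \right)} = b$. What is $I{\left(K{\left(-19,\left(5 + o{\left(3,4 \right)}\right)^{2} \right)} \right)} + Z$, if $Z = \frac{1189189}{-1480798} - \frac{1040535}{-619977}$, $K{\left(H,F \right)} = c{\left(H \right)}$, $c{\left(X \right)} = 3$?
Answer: $\frac{1185911474405}{306020233882} \approx 3.8753$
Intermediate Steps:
$K{\left(H,F \right)} = 3$
$Z = \frac{267850772759}{306020233882}$ ($Z = 1189189 \left(- \frac{1}{1480798}\right) - - \frac{346845}{206659} = - \frac{1189189}{1480798} + \frac{346845}{206659} = \frac{267850772759}{306020233882} \approx 0.87527$)
$I{\left(K{\left(-19,\left(5 + o{\left(3,4 \right)}\right)^{2} \right)} \right)} + Z = 3 + \frac{267850772759}{306020233882} = \frac{1185911474405}{306020233882}$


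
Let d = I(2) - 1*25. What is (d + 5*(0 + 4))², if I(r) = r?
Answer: 9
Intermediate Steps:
d = -23 (d = 2 - 1*25 = 2 - 25 = -23)
(d + 5*(0 + 4))² = (-23 + 5*(0 + 4))² = (-23 + 5*4)² = (-23 + 20)² = (-3)² = 9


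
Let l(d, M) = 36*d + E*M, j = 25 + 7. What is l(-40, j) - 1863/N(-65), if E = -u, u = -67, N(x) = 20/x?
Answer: 27035/4 ≈ 6758.8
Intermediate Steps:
j = 32
E = 67 (E = -1*(-67) = 67)
l(d, M) = 36*d + 67*M
l(-40, j) - 1863/N(-65) = (36*(-40) + 67*32) - 1863/(20/(-65)) = (-1440 + 2144) - 1863/(20*(-1/65)) = 704 - 1863/(-4/13) = 704 - 1863*(-13)/4 = 704 - 1*(-24219/4) = 704 + 24219/4 = 27035/4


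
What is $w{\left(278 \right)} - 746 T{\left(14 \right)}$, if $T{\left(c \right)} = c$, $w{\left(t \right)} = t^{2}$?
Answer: $66840$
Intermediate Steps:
$w{\left(278 \right)} - 746 T{\left(14 \right)} = 278^{2} - 746 \cdot 14 = 77284 - 10444 = 66840$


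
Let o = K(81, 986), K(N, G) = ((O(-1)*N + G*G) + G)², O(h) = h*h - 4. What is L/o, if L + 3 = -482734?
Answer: -482737/946610297721 ≈ -5.0996e-7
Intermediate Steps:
L = -482737 (L = -3 - 482734 = -482737)
O(h) = -4 + h² (O(h) = h² - 4 = -4 + h²)
K(N, G) = (G + G² - 3*N)² (K(N, G) = (((-4 + (-1)²)*N + G*G) + G)² = (((-4 + 1)*N + G²) + G)² = ((-3*N + G²) + G)² = ((G² - 3*N) + G)² = (G + G² - 3*N)²)
o = 946610297721 (o = (986 + 986² - 3*81)² = (986 + 972196 - 243)² = 972939² = 946610297721)
L/o = -482737/946610297721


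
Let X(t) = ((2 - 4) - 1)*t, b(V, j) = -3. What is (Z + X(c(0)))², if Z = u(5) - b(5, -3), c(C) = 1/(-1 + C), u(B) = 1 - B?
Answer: 4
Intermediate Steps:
Z = -1 (Z = (1 - 1*5) - 1*(-3) = (1 - 5) + 3 = -4 + 3 = -1)
X(t) = -3*t (X(t) = (-2 - 1)*t = -3*t)
(Z + X(c(0)))² = (-1 - 3/(-1 + 0))² = (-1 - 3/(-1))² = (-1 - 3*(-1))² = (-1 + 3)² = 2² = 4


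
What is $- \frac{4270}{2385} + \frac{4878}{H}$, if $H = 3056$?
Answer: $- \frac{141509}{728856} \approx -0.19415$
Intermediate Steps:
$- \frac{4270}{2385} + \frac{4878}{H} = - \frac{4270}{2385} + \frac{4878}{3056} = \left(-4270\right) \frac{1}{2385} + 4878 \cdot \frac{1}{3056} = - \frac{854}{477} + \frac{2439}{1528} = - \frac{141509}{728856}$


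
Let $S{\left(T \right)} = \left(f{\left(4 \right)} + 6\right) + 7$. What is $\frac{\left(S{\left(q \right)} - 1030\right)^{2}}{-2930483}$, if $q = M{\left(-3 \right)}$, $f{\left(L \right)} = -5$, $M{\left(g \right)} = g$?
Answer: $- \frac{1044484}{2930483} \approx -0.35642$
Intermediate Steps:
$q = -3$
$S{\left(T \right)} = 8$ ($S{\left(T \right)} = \left(-5 + 6\right) + 7 = 1 + 7 = 8$)
$\frac{\left(S{\left(q \right)} - 1030\right)^{2}}{-2930483} = \frac{\left(8 - 1030\right)^{2}}{-2930483} = \left(-1022\right)^{2} \left(- \frac{1}{2930483}\right) = 1044484 \left(- \frac{1}{2930483}\right) = - \frac{1044484}{2930483}$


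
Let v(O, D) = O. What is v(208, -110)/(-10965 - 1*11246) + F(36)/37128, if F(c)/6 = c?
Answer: -17411/4908631 ≈ -0.0035470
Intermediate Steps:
F(c) = 6*c
v(208, -110)/(-10965 - 1*11246) + F(36)/37128 = 208/(-10965 - 1*11246) + (6*36)/37128 = 208/(-10965 - 11246) + 216*(1/37128) = 208/(-22211) + 9/1547 = 208*(-1/22211) + 9/1547 = -208/22211 + 9/1547 = -17411/4908631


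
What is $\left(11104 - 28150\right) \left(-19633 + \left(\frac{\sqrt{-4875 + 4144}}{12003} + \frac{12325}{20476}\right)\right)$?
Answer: $\frac{3426186194109}{10238} - \frac{5682 i \sqrt{731}}{4001} \approx 3.3465 \cdot 10^{8} - 38.396 i$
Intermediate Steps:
$\left(11104 - 28150\right) \left(-19633 + \left(\frac{\sqrt{-4875 + 4144}}{12003} + \frac{12325}{20476}\right)\right) = - 17046 \left(-19633 + \left(\sqrt{-731} \cdot \frac{1}{12003} + 12325 \cdot \frac{1}{20476}\right)\right) = - 17046 \left(-19633 + \left(i \sqrt{731} \cdot \frac{1}{12003} + \frac{12325}{20476}\right)\right) = - 17046 \left(-19633 + \left(\frac{i \sqrt{731}}{12003} + \frac{12325}{20476}\right)\right) = - 17046 \left(-19633 + \left(\frac{12325}{20476} + \frac{i \sqrt{731}}{12003}\right)\right) = - 17046 \left(- \frac{401992983}{20476} + \frac{i \sqrt{731}}{12003}\right) = \frac{3426186194109}{10238} - \frac{5682 i \sqrt{731}}{4001}$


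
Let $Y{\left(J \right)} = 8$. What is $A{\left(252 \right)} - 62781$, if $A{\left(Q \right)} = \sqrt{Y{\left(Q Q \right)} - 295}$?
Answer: $-62781 + i \sqrt{287} \approx -62781.0 + 16.941 i$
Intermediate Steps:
$A{\left(Q \right)} = i \sqrt{287}$ ($A{\left(Q \right)} = \sqrt{8 - 295} = \sqrt{-287} = i \sqrt{287}$)
$A{\left(252 \right)} - 62781 = i \sqrt{287} - 62781 = -62781 + i \sqrt{287}$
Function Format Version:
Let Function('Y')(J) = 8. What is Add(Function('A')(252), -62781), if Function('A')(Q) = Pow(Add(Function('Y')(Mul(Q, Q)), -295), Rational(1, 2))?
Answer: Add(-62781, Mul(I, Pow(287, Rational(1, 2)))) ≈ Add(-62781., Mul(16.941, I))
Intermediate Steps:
Function('A')(Q) = Mul(I, Pow(287, Rational(1, 2))) (Function('A')(Q) = Pow(Add(8, -295), Rational(1, 2)) = Pow(-287, Rational(1, 2)) = Mul(I, Pow(287, Rational(1, 2))))
Add(Function('A')(252), -62781) = Add(Mul(I, Pow(287, Rational(1, 2))), -62781) = Add(-62781, Mul(I, Pow(287, Rational(1, 2))))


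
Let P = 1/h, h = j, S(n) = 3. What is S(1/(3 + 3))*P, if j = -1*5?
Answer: -⅗ ≈ -0.60000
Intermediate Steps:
j = -5
h = -5
P = -⅕ (P = 1/(-5) = -⅕ ≈ -0.20000)
S(1/(3 + 3))*P = 3*(-⅕) = -⅗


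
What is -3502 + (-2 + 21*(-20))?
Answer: -3924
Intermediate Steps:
-3502 + (-2 + 21*(-20)) = -3502 + (-2 - 420) = -3502 - 422 = -3924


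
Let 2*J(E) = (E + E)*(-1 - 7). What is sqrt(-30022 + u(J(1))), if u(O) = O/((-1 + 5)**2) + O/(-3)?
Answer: I*sqrt(1080714)/6 ≈ 173.26*I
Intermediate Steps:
J(E) = -8*E (J(E) = ((E + E)*(-1 - 7))/2 = ((2*E)*(-8))/2 = (-16*E)/2 = -8*E)
u(O) = -13*O/48 (u(O) = O/(4**2) + O*(-1/3) = O/16 - O/3 = -13*O/48)
sqrt(-30022 + u(J(1))) = sqrt(-30022 - (-13)/6) = sqrt(-30022 - 13/48*(-8)) = sqrt(-30022 + 13/6) = sqrt(-180119/6) = I*sqrt(1080714)/6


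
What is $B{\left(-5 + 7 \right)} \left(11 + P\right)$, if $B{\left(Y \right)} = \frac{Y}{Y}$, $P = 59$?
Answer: $70$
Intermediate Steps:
$B{\left(Y \right)} = 1$
$B{\left(-5 + 7 \right)} \left(11 + P\right) = 1 \left(11 + 59\right) = 1 \cdot 70 = 70$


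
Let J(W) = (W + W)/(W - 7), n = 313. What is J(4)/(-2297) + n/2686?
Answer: 2178371/18509226 ≈ 0.11769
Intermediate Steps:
J(W) = 2*W/(-7 + W) (J(W) = (2*W)/(-7 + W) = 2*W/(-7 + W))
J(4)/(-2297) + n/2686 = (2*4/(-7 + 4))/(-2297) + 313/2686 = (2*4/(-3))*(-1/2297) + 313*(1/2686) = (2*4*(-1/3))*(-1/2297) + 313/2686 = -8/3*(-1/2297) + 313/2686 = 8/6891 + 313/2686 = 2178371/18509226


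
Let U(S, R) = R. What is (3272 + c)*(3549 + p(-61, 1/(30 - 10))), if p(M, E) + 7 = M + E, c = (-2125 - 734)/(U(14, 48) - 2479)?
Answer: 553980632511/48620 ≈ 1.1394e+7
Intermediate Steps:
c = 2859/2431 (c = (-2125 - 734)/(48 - 2479) = -2859/(-2431) = -2859*(-1/2431) = 2859/2431 ≈ 1.1761)
p(M, E) = -7 + E + M (p(M, E) = -7 + (M + E) = -7 + (E + M) = -7 + E + M)
(3272 + c)*(3549 + p(-61, 1/(30 - 10))) = (3272 + 2859/2431)*(3549 + (-7 + 1/(30 - 10) - 61)) = 7957091*(3549 + (-7 + 1/20 - 61))/2431 = 7957091*(3549 - 1359/20)/2431 = (7957091/2431)*(69621/20) = 553980632511/48620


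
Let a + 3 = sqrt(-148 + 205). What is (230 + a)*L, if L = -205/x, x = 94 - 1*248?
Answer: 46535/154 + 205*sqrt(57)/154 ≈ 312.23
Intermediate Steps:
x = -154 (x = 94 - 248 = -154)
a = -3 + sqrt(57) (a = -3 + sqrt(-148 + 205) = -3 + sqrt(57) ≈ 4.5498)
L = 205/154 (L = -205/(-154) = -205*(-1/154) = 205/154 ≈ 1.3312)
(230 + a)*L = (230 + (-3 + sqrt(57)))*(205/154) = (227 + sqrt(57))*(205/154) = 46535/154 + 205*sqrt(57)/154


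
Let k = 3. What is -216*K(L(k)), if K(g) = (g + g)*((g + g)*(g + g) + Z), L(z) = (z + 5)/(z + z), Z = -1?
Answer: -3520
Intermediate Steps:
L(z) = (5 + z)/(2*z) (L(z) = (5 + z)/((2*z)) = (5 + z)*(1/(2*z)) = (5 + z)/(2*z))
K(g) = 2*g*(-1 + 4*g²) (K(g) = (g + g)*((g + g)*(g + g) - 1) = (2*g)*((2*g)*(2*g) - 1) = (2*g)*(4*g² - 1) = (2*g)*(-1 + 4*g²) = 2*g*(-1 + 4*g²))
-216*K(L(k)) = -216*(-(5 + 3)/3 + 8*((½)*(5 + 3)/3)³) = -216*(-8/3 + 8*((½)*(⅓)*8)³) = -216*(-2*4/3 + 8*(4/3)³) = -216*(-8/3 + 8*(64/27)) = -216*(-8/3 + 512/27) = -216*440/27 = -3520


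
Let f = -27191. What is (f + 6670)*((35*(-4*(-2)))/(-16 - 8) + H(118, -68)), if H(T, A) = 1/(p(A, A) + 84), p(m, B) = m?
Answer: 11430197/48 ≈ 2.3813e+5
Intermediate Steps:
H(T, A) = 1/(84 + A) (H(T, A) = 1/(A + 84) = 1/(84 + A))
(f + 6670)*((35*(-4*(-2)))/(-16 - 8) + H(118, -68)) = (-27191 + 6670)*((35*(-4*(-2)))/(-16 - 8) + 1/(84 - 68)) = -20521*((35*8)/(-24) + 1/16) = -20521*(280*(-1/24) + 1/16) = -20521*(-35/3 + 1/16) = -20521*(-557/48) = 11430197/48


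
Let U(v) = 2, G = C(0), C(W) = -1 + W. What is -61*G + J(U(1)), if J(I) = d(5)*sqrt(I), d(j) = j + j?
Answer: 61 + 10*sqrt(2) ≈ 75.142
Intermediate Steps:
G = -1 (G = -1 + 0 = -1)
d(j) = 2*j
J(I) = 10*sqrt(I) (J(I) = (2*5)*sqrt(I) = 10*sqrt(I))
-61*G + J(U(1)) = -61*(-1) + 10*sqrt(2) = 61 + 10*sqrt(2)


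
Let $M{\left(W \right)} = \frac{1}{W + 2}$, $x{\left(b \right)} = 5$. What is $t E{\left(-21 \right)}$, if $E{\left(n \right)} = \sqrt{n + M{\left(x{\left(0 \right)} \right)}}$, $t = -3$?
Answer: $- \frac{3 i \sqrt{1022}}{7} \approx - 13.701 i$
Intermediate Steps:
$M{\left(W \right)} = \frac{1}{2 + W}$
$E{\left(n \right)} = \sqrt{\frac{1}{7} + n}$ ($E{\left(n \right)} = \sqrt{n + \frac{1}{2 + 5}} = \sqrt{n + \frac{1}{7}} = \sqrt{\frac{1}{7} + n}$)
$t E{\left(-21 \right)} = - 3 \frac{\sqrt{7 + 49 \left(-21\right)}}{7} = - 3 \frac{\sqrt{7 - 1029}}{7} = - 3 \frac{\sqrt{-1022}}{7} = - 3 \frac{i \sqrt{1022}}{7} = - \frac{3 i \sqrt{1022}}{7}$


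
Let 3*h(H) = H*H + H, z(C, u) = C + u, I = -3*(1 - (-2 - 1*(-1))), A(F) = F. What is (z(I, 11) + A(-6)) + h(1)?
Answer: -1/3 ≈ -0.33333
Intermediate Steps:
I = -6 (I = -3*(1 - (-2 + 1)) = -3*(1 - 1*(-1)) = -3*(1 + 1) = -3*2 = -6)
h(H) = H/3 + H**2/3 (h(H) = (H*H + H)/3 = (H**2 + H)/3 = (H + H**2)/3 = H/3 + H**2/3)
(z(I, 11) + A(-6)) + h(1) = ((-6 + 11) - 6) + (1/3)*1*(1 + 1) = (5 - 6) + (1/3)*1*2 = -1 + 2/3 = -1/3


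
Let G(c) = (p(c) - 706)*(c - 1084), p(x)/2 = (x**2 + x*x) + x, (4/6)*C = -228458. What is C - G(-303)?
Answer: 507193901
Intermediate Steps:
C = -342687 (C = (3/2)*(-228458) = -342687)
p(x) = 2*x + 4*x**2 (p(x) = 2*((x**2 + x*x) + x) = 2*((x**2 + x**2) + x) = 2*(2*x**2 + x) = 2*(x + 2*x**2) = 2*x + 4*x**2)
G(c) = (-1084 + c)*(-706 + 2*c*(1 + 2*c)) (G(c) = (2*c*(1 + 2*c) - 706)*(c - 1084) = (-706 + 2*c*(1 + 2*c))*(-1084 + c) = (-1084 + c)*(-706 + 2*c*(1 + 2*c)))
C - G(-303) = -342687 - (765304 - 4334*(-303)**2 - 2874*(-303) + 4*(-303)**3) = -342687 - (765304 - 4334*91809 + 870822 + 4*(-27818127)) = -342687 - (765304 - 397900206 + 870822 - 111272508) = -342687 - 1*(-507536588) = -342687 + 507536588 = 507193901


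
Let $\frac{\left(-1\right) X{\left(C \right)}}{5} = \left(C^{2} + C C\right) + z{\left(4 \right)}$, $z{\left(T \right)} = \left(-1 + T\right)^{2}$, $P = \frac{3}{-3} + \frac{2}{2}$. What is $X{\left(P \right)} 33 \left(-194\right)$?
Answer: $288090$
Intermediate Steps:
$P = 0$ ($P = 3 \left(- \frac{1}{3}\right) + 2 \cdot \frac{1}{2} = -1 + 1 = 0$)
$X{\left(C \right)} = -45 - 10 C^{2}$ ($X{\left(C \right)} = - 5 \left(\left(C^{2} + C C\right) + \left(-1 + 4\right)^{2}\right) = - 5 \left(\left(C^{2} + C^{2}\right) + 3^{2}\right) = - 5 \left(2 C^{2} + 9\right) = - 5 \left(9 + 2 C^{2}\right) = -45 - 10 C^{2}$)
$X{\left(P \right)} 33 \left(-194\right) = \left(-45 - 10 \cdot 0^{2}\right) 33 \left(-194\right) = \left(-45 - 0\right) \left(-6402\right) = \left(-45 + 0\right) \left(-6402\right) = \left(-45\right) \left(-6402\right) = 288090$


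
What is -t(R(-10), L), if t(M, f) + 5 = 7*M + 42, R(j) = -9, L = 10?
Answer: 26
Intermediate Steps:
t(M, f) = 37 + 7*M (t(M, f) = -5 + (7*M + 42) = -5 + (42 + 7*M) = 37 + 7*M)
-t(R(-10), L) = -(37 + 7*(-9)) = -(37 - 63) = -1*(-26) = 26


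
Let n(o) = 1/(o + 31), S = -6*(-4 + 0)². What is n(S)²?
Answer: 1/4225 ≈ 0.00023669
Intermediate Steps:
S = -96 (S = -6*(-4)² = -6*16 = -96)
n(o) = 1/(31 + o)
n(S)² = (1/(31 - 96))² = (1/(-65))² = (-1/65)² = 1/4225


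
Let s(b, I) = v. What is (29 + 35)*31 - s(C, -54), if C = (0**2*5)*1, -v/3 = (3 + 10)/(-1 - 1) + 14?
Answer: 4013/2 ≈ 2006.5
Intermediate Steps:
v = -45/2 (v = -3*((3 + 10)/(-1 - 1) + 14) = -3*(13/(-2) + 14) = -3*(13*(-1/2) + 14) = -3*(-13/2 + 14) = -3*15/2 = -45/2 ≈ -22.500)
C = 0 (C = (0*5)*1 = 0*1 = 0)
s(b, I) = -45/2
(29 + 35)*31 - s(C, -54) = (29 + 35)*31 - 1*(-45/2) = 64*31 + 45/2 = 1984 + 45/2 = 4013/2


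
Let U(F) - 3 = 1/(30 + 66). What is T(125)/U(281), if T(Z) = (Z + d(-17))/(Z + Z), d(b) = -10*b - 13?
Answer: 13536/36125 ≈ 0.37470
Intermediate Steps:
d(b) = -13 - 10*b
T(Z) = (157 + Z)/(2*Z) (T(Z) = (Z + (-13 - 10*(-17)))/(Z + Z) = (Z + (-13 + 170))/((2*Z)) = (Z + 157)*(1/(2*Z)) = (157 + Z)*(1/(2*Z)) = (157 + Z)/(2*Z))
U(F) = 289/96 (U(F) = 3 + 1/(30 + 66) = 3 + 1/96 = 289/96)
T(125)/U(281) = ((½)*(157 + 125)/125)/(289/96) = ((½)*(1/125)*282)*(96/289) = (141/125)*(96/289) = 13536/36125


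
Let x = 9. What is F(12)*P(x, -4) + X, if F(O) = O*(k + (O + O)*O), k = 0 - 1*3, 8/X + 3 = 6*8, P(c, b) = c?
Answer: 1385108/45 ≈ 30780.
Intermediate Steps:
X = 8/45 (X = 8/(-3 + 6*8) = 8/(-3 + 48) = 8/45 ≈ 0.17778)
k = -3 (k = 0 - 3 = -3)
F(O) = O*(-3 + 2*O²) (F(O) = O*(-3 + (O + O)*O) = O*(-3 + (2*O)*O) = O*(-3 + 2*O²))
F(12)*P(x, -4) + X = (12*(-3 + 2*12²))*9 + 8/45 = (12*(-3 + 2*144))*9 + 8/45 = (12*(-3 + 288))*9 + 8/45 = (12*285)*9 + 8/45 = 3420*9 + 8/45 = 30780 + 8/45 = 1385108/45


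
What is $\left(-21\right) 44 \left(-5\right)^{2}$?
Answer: $-23100$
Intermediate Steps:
$\left(-21\right) 44 \left(-5\right)^{2} = \left(-924\right) 25 = -23100$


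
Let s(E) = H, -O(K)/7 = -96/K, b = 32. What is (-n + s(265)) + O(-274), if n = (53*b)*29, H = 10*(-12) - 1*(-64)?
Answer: -6746216/137 ≈ -49242.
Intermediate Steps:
O(K) = 672/K (O(K) = -(-672)/K = 672/K)
H = -56 (H = -120 + 64 = -56)
s(E) = -56
n = 49184 (n = (53*32)*29 = 1696*29 = 49184)
(-n + s(265)) + O(-274) = (-1*49184 - 56) + 672/(-274) = (-49184 - 56) + 672*(-1/274) = -49240 - 336/137 = -6746216/137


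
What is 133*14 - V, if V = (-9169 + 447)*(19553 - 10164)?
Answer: 81892720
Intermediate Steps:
V = -81890858 (V = -8722*9389 = -81890858)
133*14 - V = 133*14 - 1*(-81890858) = 1862 + 81890858 = 81892720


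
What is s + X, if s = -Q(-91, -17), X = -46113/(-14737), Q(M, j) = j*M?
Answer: -22752026/14737 ≈ -1543.9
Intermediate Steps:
Q(M, j) = M*j
X = 46113/14737 (X = -46113*(-1/14737) = 46113/14737 ≈ 3.1291)
s = -1547 (s = -(-91)*(-17) = -1*1547 = -1547)
s + X = -1547 + 46113/14737 = -22752026/14737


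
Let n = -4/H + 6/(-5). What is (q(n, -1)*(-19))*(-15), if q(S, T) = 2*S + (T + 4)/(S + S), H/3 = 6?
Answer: -426721/384 ≈ -1111.3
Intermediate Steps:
H = 18 (H = 3*6 = 18)
n = -64/45 (n = -4/18 + 6/(-5) = -4*1/18 + 6*(-⅕) = -2/9 - 6/5 = -64/45 ≈ -1.4222)
q(S, T) = 2*S + (4 + T)/(2*S) (q(S, T) = 2*S + (4 + T)/((2*S)) = 2*S + (4 + T)*(1/(2*S)) = 2*S + (4 + T)/(2*S))
(q(n, -1)*(-19))*(-15) = (((4 - 1 + 4*(-64/45)²)/(2*(-64/45)))*(-19))*(-15) = (((½)*(-45/64)*(4 - 1 + 4*(4096/2025)))*(-19))*(-15) = (((½)*(-45/64)*(4 - 1 + 16384/2025))*(-19))*(-15) = (((½)*(-45/64)*(22459/2025))*(-19))*(-15) = -22459/5760*(-19)*(-15) = (426721/5760)*(-15) = -426721/384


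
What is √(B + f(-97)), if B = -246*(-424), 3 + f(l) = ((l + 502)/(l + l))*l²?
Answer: 3*√37626/2 ≈ 290.96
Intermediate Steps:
f(l) = -3 + l*(502 + l)/2 (f(l) = -3 + ((l + 502)/(l + l))*l² = -3 + ((502 + l)/((2*l)))*l² = -3 + ((502 + l)*(1/(2*l)))*l² = -3 + ((502 + l)/(2*l))*l² = -3 + l*(502 + l)/2)
B = 104304
√(B + f(-97)) = √(104304 + (-3 + (½)*(-97)² + 251*(-97))) = √(104304 + (-3 + (½)*9409 - 24347)) = √(104304 + (-3 + 9409/2 - 24347)) = √(104304 - 39291/2) = √(169317/2) = 3*√37626/2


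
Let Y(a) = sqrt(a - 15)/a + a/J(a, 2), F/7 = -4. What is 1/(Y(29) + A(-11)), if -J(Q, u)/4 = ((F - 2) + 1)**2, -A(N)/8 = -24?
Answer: 2583436/495997217 - 464*sqrt(14)/495997217 ≈ 0.0052051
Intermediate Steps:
F = -28 (F = 7*(-4) = -28)
A(N) = 192 (A(N) = -8*(-24) = 192)
J(Q, u) = -3364 (J(Q, u) = -4*((-28 - 2) + 1)**2 = -4*(-30 + 1)**2 = -4*(-29)**2 = -4*841 = -3364)
Y(a) = -a/3364 + sqrt(-15 + a)/a (Y(a) = sqrt(a - 15)/a + a/(-3364) = sqrt(-15 + a)/a + a*(-1/3364) = sqrt(-15 + a)/a - a/3364 = -a/3364 + sqrt(-15 + a)/a)
1/(Y(29) + A(-11)) = 1/((-1/3364*29 + sqrt(-15 + 29)/29) + 192) = 1/((-1/116 + sqrt(14)/29) + 192) = 1/(22271/116 + sqrt(14)/29)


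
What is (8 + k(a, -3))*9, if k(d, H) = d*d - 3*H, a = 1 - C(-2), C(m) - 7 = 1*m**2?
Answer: 1053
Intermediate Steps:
C(m) = 7 + m**2 (C(m) = 7 + 1*m**2 = 7 + m**2)
a = -10 (a = 1 - (7 + (-2)**2) = 1 - (7 + 4) = 1 - 1*11 = 1 - 11 = -10)
k(d, H) = d**2 - 3*H
(8 + k(a, -3))*9 = (8 + ((-10)**2 - 3*(-3)))*9 = (8 + (100 + 9))*9 = (8 + 109)*9 = 117*9 = 1053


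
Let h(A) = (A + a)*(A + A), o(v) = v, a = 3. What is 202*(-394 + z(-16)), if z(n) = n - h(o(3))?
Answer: -90092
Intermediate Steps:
h(A) = 2*A*(3 + A) (h(A) = (A + 3)*(A + A) = (3 + A)*(2*A) = 2*A*(3 + A))
z(n) = -36 + n (z(n) = n - 2*3*(3 + 3) = n - 2*3*6 = n - 1*36 = n - 36 = -36 + n)
202*(-394 + z(-16)) = 202*(-394 + (-36 - 16)) = 202*(-394 - 52) = 202*(-446) = -90092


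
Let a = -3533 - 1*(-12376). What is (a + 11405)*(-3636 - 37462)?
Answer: -832152304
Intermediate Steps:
a = 8843 (a = -3533 + 12376 = 8843)
(a + 11405)*(-3636 - 37462) = (8843 + 11405)*(-3636 - 37462) = 20248*(-41098) = -832152304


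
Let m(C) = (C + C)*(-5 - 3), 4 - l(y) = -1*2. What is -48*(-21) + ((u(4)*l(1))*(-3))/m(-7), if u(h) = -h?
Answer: 14121/14 ≈ 1008.6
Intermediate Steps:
l(y) = 6 (l(y) = 4 - (-1)*2 = 4 - 1*(-2) = 4 + 2 = 6)
m(C) = -16*C (m(C) = (2*C)*(-8) = -16*C)
-48*(-21) + ((u(4)*l(1))*(-3))/m(-7) = -48*(-21) + ((-1*4*6)*(-3))/((-16*(-7))) = 1008 + (-4*6*(-3))/112 = 1008 - 24*(-3)*(1/112) = 1008 + 72*(1/112) = 1008 + 9/14 = 14121/14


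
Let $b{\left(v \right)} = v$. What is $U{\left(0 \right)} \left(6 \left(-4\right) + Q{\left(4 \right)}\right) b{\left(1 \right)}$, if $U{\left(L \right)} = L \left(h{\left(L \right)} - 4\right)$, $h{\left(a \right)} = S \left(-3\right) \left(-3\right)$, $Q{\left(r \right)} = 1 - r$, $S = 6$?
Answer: $0$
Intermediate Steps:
$h{\left(a \right)} = 54$ ($h{\left(a \right)} = 6 \left(-3\right) \left(-3\right) = \left(-18\right) \left(-3\right) = 54$)
$U{\left(L \right)} = 50 L$ ($U{\left(L \right)} = L \left(54 - 4\right) = L 50 = 50 L$)
$U{\left(0 \right)} \left(6 \left(-4\right) + Q{\left(4 \right)}\right) b{\left(1 \right)} = 50 \cdot 0 \left(6 \left(-4\right) + \left(1 - 4\right)\right) 1 = 0 \left(-24 + \left(1 - 4\right)\right) 1 = 0 \left(-24 - 3\right) 1 = 0 \left(-27\right) 1 = 0 \cdot 1 = 0$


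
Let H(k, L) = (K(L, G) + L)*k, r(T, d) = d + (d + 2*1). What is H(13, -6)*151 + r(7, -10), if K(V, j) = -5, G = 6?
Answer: -21611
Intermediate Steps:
r(T, d) = 2 + 2*d (r(T, d) = d + (d + 2) = d + (2 + d) = 2 + 2*d)
H(k, L) = k*(-5 + L) (H(k, L) = (-5 + L)*k = k*(-5 + L))
H(13, -6)*151 + r(7, -10) = (13*(-5 - 6))*151 + (2 + 2*(-10)) = (13*(-11))*151 + (2 - 20) = -143*151 - 18 = -21593 - 18 = -21611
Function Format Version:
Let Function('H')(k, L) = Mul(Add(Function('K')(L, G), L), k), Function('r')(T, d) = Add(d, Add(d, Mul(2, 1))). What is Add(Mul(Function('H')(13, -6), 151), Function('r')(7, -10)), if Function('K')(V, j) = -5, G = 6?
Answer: -21611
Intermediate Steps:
Function('r')(T, d) = Add(2, Mul(2, d)) (Function('r')(T, d) = Add(d, Add(d, 2)) = Add(d, Add(2, d)) = Add(2, Mul(2, d)))
Function('H')(k, L) = Mul(k, Add(-5, L)) (Function('H')(k, L) = Mul(Add(-5, L), k) = Mul(k, Add(-5, L)))
Add(Mul(Function('H')(13, -6), 151), Function('r')(7, -10)) = Add(Mul(Mul(13, Add(-5, -6)), 151), Add(2, Mul(2, -10))) = Add(Mul(Mul(13, -11), 151), Add(2, -20)) = Add(Mul(-143, 151), -18) = Add(-21593, -18) = -21611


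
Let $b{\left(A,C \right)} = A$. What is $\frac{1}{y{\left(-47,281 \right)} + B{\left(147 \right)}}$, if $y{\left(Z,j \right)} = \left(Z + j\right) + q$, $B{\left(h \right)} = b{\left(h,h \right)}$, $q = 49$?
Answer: $\frac{1}{430} \approx 0.0023256$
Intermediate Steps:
$B{\left(h \right)} = h$
$y{\left(Z,j \right)} = 49 + Z + j$ ($y{\left(Z,j \right)} = \left(Z + j\right) + 49 = 49 + Z + j$)
$\frac{1}{y{\left(-47,281 \right)} + B{\left(147 \right)}} = \frac{1}{\left(49 - 47 + 281\right) + 147} = \frac{1}{283 + 147} = \frac{1}{430}$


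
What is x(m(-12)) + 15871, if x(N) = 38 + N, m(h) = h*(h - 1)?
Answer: 16065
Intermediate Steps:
m(h) = h*(-1 + h)
x(m(-12)) + 15871 = (38 - 12*(-1 - 12)) + 15871 = (38 - 12*(-13)) + 15871 = (38 + 156) + 15871 = 194 + 15871 = 16065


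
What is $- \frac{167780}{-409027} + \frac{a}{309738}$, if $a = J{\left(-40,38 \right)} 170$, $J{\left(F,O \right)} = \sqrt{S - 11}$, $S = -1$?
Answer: $\frac{167780}{409027} + \frac{170 i \sqrt{3}}{154869} \approx 0.41019 + 0.0019013 i$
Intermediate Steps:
$J{\left(F,O \right)} = 2 i \sqrt{3}$ ($J{\left(F,O \right)} = \sqrt{-1 - 11} = \sqrt{-12} = 2 i \sqrt{3}$)
$a = 340 i \sqrt{3}$ ($a = 2 i \sqrt{3} \cdot 170 = 340 i \sqrt{3} \approx 588.9 i$)
$- \frac{167780}{-409027} + \frac{a}{309738} = - \frac{167780}{-409027} + \frac{340 i \sqrt{3}}{309738} = \left(-167780\right) \left(- \frac{1}{409027}\right) + 340 i \sqrt{3} \cdot \frac{1}{309738} = \frac{167780}{409027} + \frac{170 i \sqrt{3}}{154869}$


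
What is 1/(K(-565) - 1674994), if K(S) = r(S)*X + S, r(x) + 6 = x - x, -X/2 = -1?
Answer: -1/1675571 ≈ -5.9681e-7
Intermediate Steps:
X = 2 (X = -2*(-1) = 2)
r(x) = -6 (r(x) = -6 + (x - x) = -6 + 0 = -6)
K(S) = -12 + S (K(S) = -6*2 + S = -12 + S)
1/(K(-565) - 1674994) = 1/((-12 - 565) - 1674994) = 1/(-577 - 1674994) = 1/(-1675571) = -1/1675571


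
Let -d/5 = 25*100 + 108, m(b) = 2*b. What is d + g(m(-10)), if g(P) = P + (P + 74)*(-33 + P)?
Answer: -15922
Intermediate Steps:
g(P) = P + (-33 + P)*(74 + P) (g(P) = P + (74 + P)*(-33 + P) = P + (-33 + P)*(74 + P))
d = -13040 (d = -5*(25*100 + 108) = -5*(2500 + 108) = -5*2608 = -13040)
d + g(m(-10)) = -13040 + (-2442 + (2*(-10))² + 42*(2*(-10))) = -13040 + (-2442 + (-20)² + 42*(-20)) = -13040 + (-2442 + 400 - 840) = -13040 - 2882 = -15922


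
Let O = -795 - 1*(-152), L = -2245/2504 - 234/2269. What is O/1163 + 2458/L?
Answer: -16245312096467/6605655083 ≈ -2459.3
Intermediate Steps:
L = -5679841/5681576 (L = -2245*1/2504 - 234*1/2269 = -2245/2504 - 234/2269 = -5679841/5681576 ≈ -0.99969)
O = -643 (O = -795 + 152 = -643)
O/1163 + 2458/L = -643/1163 + 2458/(-5679841/5681576) = -643*1/1163 + 2458*(-5681576/5679841) = -643/1163 - 13965313808/5679841 = -16245312096467/6605655083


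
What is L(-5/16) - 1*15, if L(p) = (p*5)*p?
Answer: -3715/256 ≈ -14.512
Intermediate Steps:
L(p) = 5*p² (L(p) = (5*p)*p = 5*p²)
L(-5/16) - 1*15 = 5*(-5/16)² - 1*15 = 5*(-5*1/16)² - 15 = 5*(-5/16)² - 15 = 5*(25/256) - 15 = 125/256 - 15 = -3715/256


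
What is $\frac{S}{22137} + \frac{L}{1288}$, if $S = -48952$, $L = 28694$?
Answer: $\frac{286074451}{14256228} \approx 20.067$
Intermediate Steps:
$\frac{S}{22137} + \frac{L}{1288} = - \frac{48952}{22137} + \frac{28694}{1288} = \left(-48952\right) \frac{1}{22137} + 28694 \cdot \frac{1}{1288} = - \frac{48952}{22137} + \frac{14347}{644} = \frac{286074451}{14256228}$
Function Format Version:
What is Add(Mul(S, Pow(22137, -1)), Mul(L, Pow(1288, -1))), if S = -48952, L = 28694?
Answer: Rational(286074451, 14256228) ≈ 20.067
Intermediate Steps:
Add(Mul(S, Pow(22137, -1)), Mul(L, Pow(1288, -1))) = Add(Mul(-48952, Pow(22137, -1)), Mul(28694, Pow(1288, -1))) = Add(Mul(-48952, Rational(1, 22137)), Mul(28694, Rational(1, 1288))) = Add(Rational(-48952, 22137), Rational(14347, 644)) = Rational(286074451, 14256228)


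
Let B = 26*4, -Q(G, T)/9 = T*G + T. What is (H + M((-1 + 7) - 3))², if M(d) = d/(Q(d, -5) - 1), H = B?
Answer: 346667161/32041 ≈ 10819.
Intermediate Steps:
Q(G, T) = -9*T - 9*G*T (Q(G, T) = -9*(T*G + T) = -9*(G*T + T) = -9*(T + G*T) = -9*T - 9*G*T)
B = 104
H = 104
M(d) = d/(44 + 45*d) (M(d) = d/(-9*(-5)*(1 + d) - 1) = d/((45 + 45*d) - 1) = d/(44 + 45*d))
(H + M((-1 + 7) - 3))² = (104 + ((-1 + 7) - 3)/(44 + 45*((-1 + 7) - 3)))² = (104 + (6 - 3)/(44 + 45*(6 - 3)))² = (104 + 3/(44 + 45*3))² = (104 + 3/(44 + 135))² = (104 + 3/179)² = (18619/179)² = 346667161/32041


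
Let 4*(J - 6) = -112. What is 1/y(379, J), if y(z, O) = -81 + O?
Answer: -1/103 ≈ -0.0097087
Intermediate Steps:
J = -22 (J = 6 + (¼)*(-112) = 6 - 28 = -22)
1/y(379, J) = 1/(-81 - 22) = 1/(-103) = -1/103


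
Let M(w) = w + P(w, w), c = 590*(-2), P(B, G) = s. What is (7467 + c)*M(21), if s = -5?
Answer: 100592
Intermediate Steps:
P(B, G) = -5
c = -1180
M(w) = -5 + w (M(w) = w - 5 = -5 + w)
(7467 + c)*M(21) = (7467 - 1180)*(-5 + 21) = 6287*16 = 100592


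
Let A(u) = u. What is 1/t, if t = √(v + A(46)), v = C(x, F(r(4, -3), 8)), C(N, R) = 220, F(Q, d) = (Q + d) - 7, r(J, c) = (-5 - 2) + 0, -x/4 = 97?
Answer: √266/266 ≈ 0.061314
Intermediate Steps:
x = -388 (x = -4*97 = -388)
r(J, c) = -7 (r(J, c) = -7 + 0 = -7)
F(Q, d) = -7 + Q + d
v = 220
t = √266 (t = √(220 + 46) = √266 ≈ 16.310)
1/t = 1/(√266) = √266/266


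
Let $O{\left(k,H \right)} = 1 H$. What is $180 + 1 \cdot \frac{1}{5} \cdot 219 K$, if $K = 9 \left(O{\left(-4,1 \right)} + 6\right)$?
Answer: $\frac{14697}{5} \approx 2939.4$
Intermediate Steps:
$O{\left(k,H \right)} = H$
$K = 63$ ($K = 9 \left(1 + 6\right) = 9 \cdot 7 = 63$)
$180 + 1 \cdot \frac{1}{5} \cdot 219 K = 180 + 1 \cdot \frac{1}{5} \cdot 219 \cdot 63 = 180 + \frac{1}{5} \cdot 219 \cdot 63 = 180 + \frac{219}{5} \cdot 63 = 180 + \frac{13797}{5} = \frac{14697}{5}$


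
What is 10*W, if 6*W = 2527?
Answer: 12635/3 ≈ 4211.7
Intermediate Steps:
W = 2527/6 (W = (⅙)*2527 = 2527/6 ≈ 421.17)
10*W = 10*(2527/6) = 12635/3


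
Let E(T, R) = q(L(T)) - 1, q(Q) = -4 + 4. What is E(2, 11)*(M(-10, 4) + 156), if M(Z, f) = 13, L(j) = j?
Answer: -169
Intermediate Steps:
q(Q) = 0
E(T, R) = -1 (E(T, R) = 0 - 1 = -1)
E(2, 11)*(M(-10, 4) + 156) = -(13 + 156) = -1*169 = -169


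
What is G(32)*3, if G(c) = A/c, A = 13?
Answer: 39/32 ≈ 1.2188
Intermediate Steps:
G(c) = 13/c
G(32)*3 = (13/32)*3 = 39/32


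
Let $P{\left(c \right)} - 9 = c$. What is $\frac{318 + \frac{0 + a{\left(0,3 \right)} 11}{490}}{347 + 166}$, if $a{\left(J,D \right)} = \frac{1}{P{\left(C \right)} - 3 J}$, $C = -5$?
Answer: $\frac{623291}{1005480} \approx 0.61989$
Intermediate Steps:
$P{\left(c \right)} = 9 + c$
$a{\left(J,D \right)} = \frac{1}{4 - 3 J}$ ($a{\left(J,D \right)} = \frac{1}{\left(9 - 5\right) - 3 J} = \frac{1}{4 - 3 J}$)
$\frac{318 + \frac{0 + a{\left(0,3 \right)} 11}{490}}{347 + 166} = \frac{318 + \frac{0 + - \frac{1}{-4 + 3 \cdot 0} \cdot 11}{490}}{347 + 166} = \frac{318 + \left(0 + - \frac{1}{-4 + 0} \cdot 11\right) \frac{1}{490}}{513} = \left(318 + \left(0 + - \frac{1}{-4} \cdot 11\right) \frac{1}{490}\right) \frac{1}{513} = \left(318 + \left(0 + \left(-1\right) \left(- \frac{1}{4}\right) 11\right) \frac{1}{490}\right) \frac{1}{513} = \left(318 + \left(0 + \frac{1}{4} \cdot 11\right) \frac{1}{490}\right) \frac{1}{513} = \left(318 + \left(0 + \frac{11}{4}\right) \frac{1}{490}\right) \frac{1}{513} = \left(318 + \frac{11}{4} \cdot \frac{1}{490}\right) \frac{1}{513} = \left(318 + \frac{11}{1960}\right) \frac{1}{513} = \frac{623291}{1960} \cdot \frac{1}{513} = \frac{623291}{1005480}$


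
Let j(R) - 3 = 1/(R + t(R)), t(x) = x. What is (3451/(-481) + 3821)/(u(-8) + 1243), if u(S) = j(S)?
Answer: 5870240/1917747 ≈ 3.0610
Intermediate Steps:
j(R) = 3 + 1/(2*R) (j(R) = 3 + 1/(R + R) = 3 + 1/(2*R))
u(S) = 3 + 1/(2*S)
(3451/(-481) + 3821)/(u(-8) + 1243) = (3451/(-481) + 3821)/((3 + (1/2)/(-8)) + 1243) = (3451*(-1/481) + 3821)/((3 + (1/2)*(-1/8)) + 1243) = (-3451/481 + 3821)/((3 - 1/16) + 1243) = 1834450/(481*(47/16 + 1243)) = 1834450/(481*(19935/16)) = (1834450/481)*(16/19935) = 5870240/1917747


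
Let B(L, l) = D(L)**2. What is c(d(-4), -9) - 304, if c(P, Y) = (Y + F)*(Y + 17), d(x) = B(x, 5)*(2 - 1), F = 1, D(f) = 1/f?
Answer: -368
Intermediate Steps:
D(f) = 1/f
B(L, l) = L**(-2) (B(L, l) = (1/L)**2 = L**(-2))
d(x) = x**(-2) (d(x) = (2 - 1)/x**2 = 1/x**2 = x**(-2))
c(P, Y) = (1 + Y)*(17 + Y) (c(P, Y) = (Y + 1)*(Y + 17) = (1 + Y)*(17 + Y))
c(d(-4), -9) - 304 = (17 + (-9)**2 + 18*(-9)) - 304 = (17 + 81 - 162) - 304 = -64 - 304 = -368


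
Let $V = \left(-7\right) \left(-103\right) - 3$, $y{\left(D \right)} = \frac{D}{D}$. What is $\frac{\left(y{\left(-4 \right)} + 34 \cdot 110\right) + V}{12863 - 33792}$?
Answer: $- \frac{4459}{20929} \approx -0.21305$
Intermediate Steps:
$y{\left(D \right)} = 1$
$V = 718$ ($V = 721 - 3 = 718$)
$\frac{\left(y{\left(-4 \right)} + 34 \cdot 110\right) + V}{12863 - 33792} = \frac{\left(1 + 34 \cdot 110\right) + 718}{12863 - 33792} = \frac{\left(1 + 3740\right) + 718}{-20929} = \left(3741 + 718\right) \left(- \frac{1}{20929}\right) = 4459 \left(- \frac{1}{20929}\right) = - \frac{4459}{20929}$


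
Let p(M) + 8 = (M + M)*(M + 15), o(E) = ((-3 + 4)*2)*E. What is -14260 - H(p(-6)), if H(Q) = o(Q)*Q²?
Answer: 3107532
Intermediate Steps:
o(E) = 2*E (o(E) = (1*2)*E = 2*E)
p(M) = -8 + 2*M*(15 + M) (p(M) = -8 + (M + M)*(M + 15) = -8 + (2*M)*(15 + M) = -8 + 2*M*(15 + M))
H(Q) = 2*Q³ (H(Q) = (2*Q)*Q² = 2*Q³)
-14260 - H(p(-6)) = -14260 - 2*(-8 + 2*(-6)² + 30*(-6))³ = -14260 - 2*(-8 + 2*36 - 180)³ = -14260 - 2*(-8 + 72 - 180)³ = -14260 - 2*(-116)³ = -14260 - 2*(-1560896) = -14260 - 1*(-3121792) = -14260 + 3121792 = 3107532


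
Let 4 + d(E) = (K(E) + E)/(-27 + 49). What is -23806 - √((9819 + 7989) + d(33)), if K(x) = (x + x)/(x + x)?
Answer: -23806 - √2154471/11 ≈ -23939.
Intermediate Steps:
K(x) = 1 (K(x) = (2*x)/((2*x)) = (2*x)*(1/(2*x)) = 1)
d(E) = -87/22 + E/22 (d(E) = -4 + (1 + E)/(-27 + 49) = -4 + (1 + E)/22 = -4 + (1 + E)*(1/22) = -4 + (1/22 + E/22) = -87/22 + E/22)
-23806 - √((9819 + 7989) + d(33)) = -23806 - √((9819 + 7989) + (-87/22 + (1/22)*33)) = -23806 - √(17808 + (-87/22 + 3/2)) = -23806 - √(17808 - 27/11) = -23806 - √(195861/11) = -23806 - √2154471/11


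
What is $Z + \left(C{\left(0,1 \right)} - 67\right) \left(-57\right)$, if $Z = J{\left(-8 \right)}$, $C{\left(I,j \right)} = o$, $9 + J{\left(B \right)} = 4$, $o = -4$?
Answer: $4042$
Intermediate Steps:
$J{\left(B \right)} = -5$ ($J{\left(B \right)} = -9 + 4 = -5$)
$C{\left(I,j \right)} = -4$
$Z = -5$
$Z + \left(C{\left(0,1 \right)} - 67\right) \left(-57\right) = -5 + \left(-4 - 67\right) \left(-57\right) = -5 - -4047 = -5 + 4047 = 4042$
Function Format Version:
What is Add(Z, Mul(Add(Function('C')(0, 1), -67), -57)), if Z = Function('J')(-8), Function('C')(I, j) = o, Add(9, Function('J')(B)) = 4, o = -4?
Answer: 4042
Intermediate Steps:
Function('J')(B) = -5 (Function('J')(B) = Add(-9, 4) = -5)
Function('C')(I, j) = -4
Z = -5
Add(Z, Mul(Add(Function('C')(0, 1), -67), -57)) = Add(-5, Mul(Add(-4, -67), -57)) = Add(-5, Mul(-71, -57)) = Add(-5, 4047) = 4042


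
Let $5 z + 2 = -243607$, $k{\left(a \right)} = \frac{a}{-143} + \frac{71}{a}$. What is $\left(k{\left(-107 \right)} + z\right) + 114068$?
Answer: $\frac{4999317511}{76505} \approx 65346.0$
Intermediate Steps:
$k{\left(a \right)} = \frac{71}{a} - \frac{a}{143}$ ($k{\left(a \right)} = a \left(- \frac{1}{143}\right) + \frac{71}{a} = - \frac{a}{143} + \frac{71}{a} = \frac{71}{a} - \frac{a}{143}$)
$z = - \frac{243609}{5}$ ($z = - \frac{2}{5} + \frac{1}{5} \left(-243607\right) = - \frac{2}{5} - \frac{243607}{5} = - \frac{243609}{5} \approx -48722.0$)
$\left(k{\left(-107 \right)} + z\right) + 114068 = \left(\left(\frac{71}{-107} - - \frac{107}{143}\right) - \frac{243609}{5}\right) + 114068 = \left(\left(71 \left(- \frac{1}{107}\right) + \frac{107}{143}\right) - \frac{243609}{5}\right) + 114068 = \left(\left(- \frac{71}{107} + \frac{107}{143}\right) - \frac{243609}{5}\right) + 114068 = \left(\frac{1296}{15301} - \frac{243609}{5}\right) + 114068 = - \frac{3727454829}{76505} + 114068 = \frac{4999317511}{76505}$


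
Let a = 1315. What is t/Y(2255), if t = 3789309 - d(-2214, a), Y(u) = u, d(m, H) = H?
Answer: 3787994/2255 ≈ 1679.8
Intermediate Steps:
t = 3787994 (t = 3789309 - 1*1315 = 3789309 - 1315 = 3787994)
t/Y(2255) = 3787994/2255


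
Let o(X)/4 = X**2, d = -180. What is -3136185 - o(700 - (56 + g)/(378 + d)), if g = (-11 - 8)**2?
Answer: -5536921186/1089 ≈ -5.0844e+6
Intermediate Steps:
g = 361 (g = (-19)**2 = 361)
o(X) = 4*X**2
-3136185 - o(700 - (56 + g)/(378 + d)) = -3136185 - 4*(700 - (56 + 361)/(378 - 180))**2 = -3136185 - 4*(700 - 417/198)**2 = -3136185 - 4*(700 - 1*139/66)**2 = -3136185 - 4*(700 - 139/66)**2 = -3136185 - 4*(46061/66)**2 = -3136185 - 4*2121615721/4356 = -3136185 - 1*2121615721/1089 = -3136185 - 2121615721/1089 = -5536921186/1089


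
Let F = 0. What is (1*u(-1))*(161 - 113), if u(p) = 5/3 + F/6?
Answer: 80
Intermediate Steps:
u(p) = 5/3 (u(p) = 5/3 + 0/6 = 5*(1/3) + 0*(1/6) = 5/3 + 0 = 5/3)
(1*u(-1))*(161 - 113) = (1*(5/3))*(161 - 113) = (5/3)*48 = 80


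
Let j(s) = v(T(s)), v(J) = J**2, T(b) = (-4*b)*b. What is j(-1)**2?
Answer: 256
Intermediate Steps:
T(b) = -4*b**2
j(s) = 16*s**4 (j(s) = (-4*s**2)**2 = 16*s**4)
j(-1)**2 = (16*(-1)**4)**2 = (16*1)**2 = 16**2 = 256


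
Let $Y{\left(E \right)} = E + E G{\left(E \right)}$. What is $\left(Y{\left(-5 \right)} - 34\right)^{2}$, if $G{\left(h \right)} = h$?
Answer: $196$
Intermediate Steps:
$Y{\left(E \right)} = E + E^{2}$ ($Y{\left(E \right)} = E + E E = E + E^{2}$)
$\left(Y{\left(-5 \right)} - 34\right)^{2} = \left(- 5 \left(1 - 5\right) - 34\right)^{2} = \left(\left(-5\right) \left(-4\right) - 34\right)^{2} = \left(20 - 34\right)^{2} = \left(-14\right)^{2} = 196$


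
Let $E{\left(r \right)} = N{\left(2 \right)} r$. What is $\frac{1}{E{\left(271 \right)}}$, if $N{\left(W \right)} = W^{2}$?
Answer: $\frac{1}{1084} \approx 0.00092251$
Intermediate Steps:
$E{\left(r \right)} = 4 r$ ($E{\left(r \right)} = 2^{2} r = 4 r$)
$\frac{1}{E{\left(271 \right)}} = \frac{1}{4 \cdot 271} = \frac{1}{1084}$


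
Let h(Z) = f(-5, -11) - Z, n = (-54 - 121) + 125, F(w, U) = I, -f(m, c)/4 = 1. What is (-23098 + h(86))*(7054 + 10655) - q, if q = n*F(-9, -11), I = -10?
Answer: -410636792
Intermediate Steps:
f(m, c) = -4 (f(m, c) = -4*1 = -4)
F(w, U) = -10
n = -50 (n = -175 + 125 = -50)
h(Z) = -4 - Z
q = 500 (q = -50*(-10) = 500)
(-23098 + h(86))*(7054 + 10655) - q = (-23098 + (-4 - 1*86))*(7054 + 10655) - 1*500 = (-23098 + (-4 - 86))*17709 - 500 = (-23098 - 90)*17709 - 500 = -23188*17709 - 500 = -410636292 - 500 = -410636792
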